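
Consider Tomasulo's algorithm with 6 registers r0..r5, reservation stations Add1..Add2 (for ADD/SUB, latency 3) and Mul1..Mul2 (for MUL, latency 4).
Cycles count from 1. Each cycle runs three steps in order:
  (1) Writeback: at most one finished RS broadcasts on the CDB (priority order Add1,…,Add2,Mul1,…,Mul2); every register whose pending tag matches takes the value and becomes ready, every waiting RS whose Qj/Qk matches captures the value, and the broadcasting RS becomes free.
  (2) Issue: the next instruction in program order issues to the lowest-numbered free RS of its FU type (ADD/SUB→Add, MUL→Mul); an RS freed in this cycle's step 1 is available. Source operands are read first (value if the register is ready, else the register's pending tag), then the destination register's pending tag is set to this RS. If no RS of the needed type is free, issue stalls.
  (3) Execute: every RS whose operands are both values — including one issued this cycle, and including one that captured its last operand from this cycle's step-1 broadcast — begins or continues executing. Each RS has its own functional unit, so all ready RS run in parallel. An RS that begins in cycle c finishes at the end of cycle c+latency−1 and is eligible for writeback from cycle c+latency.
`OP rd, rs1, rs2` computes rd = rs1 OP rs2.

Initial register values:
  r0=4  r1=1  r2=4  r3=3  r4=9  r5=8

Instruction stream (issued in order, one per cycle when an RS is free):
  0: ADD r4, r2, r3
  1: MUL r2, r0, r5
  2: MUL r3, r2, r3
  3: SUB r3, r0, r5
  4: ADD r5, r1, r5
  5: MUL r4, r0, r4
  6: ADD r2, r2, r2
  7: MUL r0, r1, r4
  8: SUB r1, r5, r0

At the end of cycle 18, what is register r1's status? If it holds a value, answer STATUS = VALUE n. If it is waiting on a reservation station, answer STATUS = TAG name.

STATUS = VALUE -19

  c1: issue ADD r4<-Add1  regs: r0:4,r1:1,r2:4,r3:3,r4:Add1,r5:8
  c2: issue MUL r2<-Mul1  regs: r0:4,r1:1,r2:Mul1,r3:3,r4:Add1,r5:8
  c3: issue MUL r3<-Mul2  regs: r0:4,r1:1,r2:Mul1,r3:Mul2,r4:Add1,r5:8
  c4: CDB Add1=7; issue SUB r3<-Add1  regs: r0:4,r1:1,r2:Mul1,r3:Add1,r4:7,r5:8
  c5: issue ADD r5<-Add2  regs: r0:4,r1:1,r2:Mul1,r3:Add1,r4:7,r5:Add2
  c6: CDB Mul1=32; issue MUL r4<-Mul1  regs: r0:4,r1:1,r2:32,r3:Add1,r4:Mul1,r5:Add2
  c7: CDB Add1=-4; issue ADD r2<-Add1  regs: r0:4,r1:1,r2:Add1,r3:-4,r4:Mul1,r5:Add2
  c8: CDB Add2=9; stall  regs: r0:4,r1:1,r2:Add1,r3:-4,r4:Mul1,r5:9
  c9: stall  regs: r0:4,r1:1,r2:Add1,r3:-4,r4:Mul1,r5:9
  c10: CDB Add1=64; stall  regs: r0:4,r1:1,r2:64,r3:-4,r4:Mul1,r5:9
  c11: CDB Mul1=28; issue MUL r0<-Mul1  regs: r0:Mul1,r1:1,r2:64,r3:-4,r4:28,r5:9
  c12: CDB Mul2=96; issue SUB r1<-Add1  regs: r0:Mul1,r1:Add1,r2:64,r3:-4,r4:28,r5:9
  c13: -  regs: r0:Mul1,r1:Add1,r2:64,r3:-4,r4:28,r5:9
  c14: -  regs: r0:Mul1,r1:Add1,r2:64,r3:-4,r4:28,r5:9
  c15: CDB Mul1=28  regs: r0:28,r1:Add1,r2:64,r3:-4,r4:28,r5:9
  c16: -  regs: r0:28,r1:Add1,r2:64,r3:-4,r4:28,r5:9
  c17: -  regs: r0:28,r1:Add1,r2:64,r3:-4,r4:28,r5:9
  c18: CDB Add1=-19  regs: r0:28,r1:-19,r2:64,r3:-4,r4:28,r5:9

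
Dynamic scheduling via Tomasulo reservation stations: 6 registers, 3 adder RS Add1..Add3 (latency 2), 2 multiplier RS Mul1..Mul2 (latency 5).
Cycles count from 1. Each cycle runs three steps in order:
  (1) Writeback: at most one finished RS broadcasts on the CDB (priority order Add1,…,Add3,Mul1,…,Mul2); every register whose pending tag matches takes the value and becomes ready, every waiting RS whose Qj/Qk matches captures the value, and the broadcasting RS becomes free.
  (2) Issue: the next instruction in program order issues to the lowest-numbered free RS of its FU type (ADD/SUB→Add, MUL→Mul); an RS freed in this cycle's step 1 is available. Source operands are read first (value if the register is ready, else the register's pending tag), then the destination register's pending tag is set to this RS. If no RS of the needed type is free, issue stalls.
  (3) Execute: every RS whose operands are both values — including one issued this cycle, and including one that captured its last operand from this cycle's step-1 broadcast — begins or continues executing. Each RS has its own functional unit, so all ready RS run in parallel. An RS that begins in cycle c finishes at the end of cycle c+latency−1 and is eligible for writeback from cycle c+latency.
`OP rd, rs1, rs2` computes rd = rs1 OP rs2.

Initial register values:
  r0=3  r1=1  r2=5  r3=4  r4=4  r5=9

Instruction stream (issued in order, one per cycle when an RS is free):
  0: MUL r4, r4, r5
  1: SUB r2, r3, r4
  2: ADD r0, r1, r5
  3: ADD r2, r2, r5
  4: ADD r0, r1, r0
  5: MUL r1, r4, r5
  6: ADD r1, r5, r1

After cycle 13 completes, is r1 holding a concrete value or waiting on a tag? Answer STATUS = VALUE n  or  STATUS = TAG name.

STATUS = VALUE 333

  c1: issue MUL r4<-Mul1  regs: r0:3,r1:1,r2:5,r3:4,r4:Mul1,r5:9
  c2: issue SUB r2<-Add1  regs: r0:3,r1:1,r2:Add1,r3:4,r4:Mul1,r5:9
  c3: issue ADD r0<-Add2  regs: r0:Add2,r1:1,r2:Add1,r3:4,r4:Mul1,r5:9
  c4: issue ADD r2<-Add3  regs: r0:Add2,r1:1,r2:Add3,r3:4,r4:Mul1,r5:9
  c5: CDB Add2=10; issue ADD r0<-Add2  regs: r0:Add2,r1:1,r2:Add3,r3:4,r4:Mul1,r5:9
  c6: CDB Mul1=36; issue MUL r1<-Mul1  regs: r0:Add2,r1:Mul1,r2:Add3,r3:4,r4:36,r5:9
  c7: CDB Add2=11; issue ADD r1<-Add2  regs: r0:11,r1:Add2,r2:Add3,r3:4,r4:36,r5:9
  c8: CDB Add1=-32  regs: r0:11,r1:Add2,r2:Add3,r3:4,r4:36,r5:9
  c9: -  regs: r0:11,r1:Add2,r2:Add3,r3:4,r4:36,r5:9
  c10: CDB Add3=-23  regs: r0:11,r1:Add2,r2:-23,r3:4,r4:36,r5:9
  c11: CDB Mul1=324  regs: r0:11,r1:Add2,r2:-23,r3:4,r4:36,r5:9
  c12: -  regs: r0:11,r1:Add2,r2:-23,r3:4,r4:36,r5:9
  c13: CDB Add2=333  regs: r0:11,r1:333,r2:-23,r3:4,r4:36,r5:9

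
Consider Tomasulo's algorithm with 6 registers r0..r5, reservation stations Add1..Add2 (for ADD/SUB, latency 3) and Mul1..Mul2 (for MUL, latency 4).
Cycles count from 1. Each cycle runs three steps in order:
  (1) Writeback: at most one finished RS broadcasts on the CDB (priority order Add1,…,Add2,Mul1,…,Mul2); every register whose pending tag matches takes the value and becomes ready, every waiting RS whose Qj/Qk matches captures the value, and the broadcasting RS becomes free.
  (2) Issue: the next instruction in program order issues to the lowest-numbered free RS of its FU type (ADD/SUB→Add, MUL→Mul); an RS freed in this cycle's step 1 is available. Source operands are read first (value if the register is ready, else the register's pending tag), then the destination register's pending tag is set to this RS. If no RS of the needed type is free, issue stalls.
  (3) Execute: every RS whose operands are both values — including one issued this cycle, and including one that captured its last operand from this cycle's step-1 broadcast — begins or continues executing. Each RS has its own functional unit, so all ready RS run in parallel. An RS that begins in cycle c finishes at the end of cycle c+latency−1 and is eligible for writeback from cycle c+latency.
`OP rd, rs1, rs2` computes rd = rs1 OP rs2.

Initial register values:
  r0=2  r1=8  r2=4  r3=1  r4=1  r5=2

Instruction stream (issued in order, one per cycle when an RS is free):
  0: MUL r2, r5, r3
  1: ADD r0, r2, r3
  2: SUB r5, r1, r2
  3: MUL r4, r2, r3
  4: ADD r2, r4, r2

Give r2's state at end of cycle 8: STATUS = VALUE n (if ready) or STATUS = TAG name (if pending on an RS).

STATUS = TAG Add1

c1: issue MUL r2<-Mul1 | r0:2,r1:8,r2:Mul1,r3:1,r4:1,r5:2
c2: issue ADD r0<-Add1 | r0:Add1,r1:8,r2:Mul1,r3:1,r4:1,r5:2
c3: issue SUB r5<-Add2 | r0:Add1,r1:8,r2:Mul1,r3:1,r4:1,r5:Add2
c4: issue MUL r4<-Mul2 | r0:Add1,r1:8,r2:Mul1,r3:1,r4:Mul2,r5:Add2
c5: CDB Mul1=2; stall | r0:Add1,r1:8,r2:2,r3:1,r4:Mul2,r5:Add2
c6: stall | r0:Add1,r1:8,r2:2,r3:1,r4:Mul2,r5:Add2
c7: stall | r0:Add1,r1:8,r2:2,r3:1,r4:Mul2,r5:Add2
c8: CDB Add1=3; issue ADD r2<-Add1 | r0:3,r1:8,r2:Add1,r3:1,r4:Mul2,r5:Add2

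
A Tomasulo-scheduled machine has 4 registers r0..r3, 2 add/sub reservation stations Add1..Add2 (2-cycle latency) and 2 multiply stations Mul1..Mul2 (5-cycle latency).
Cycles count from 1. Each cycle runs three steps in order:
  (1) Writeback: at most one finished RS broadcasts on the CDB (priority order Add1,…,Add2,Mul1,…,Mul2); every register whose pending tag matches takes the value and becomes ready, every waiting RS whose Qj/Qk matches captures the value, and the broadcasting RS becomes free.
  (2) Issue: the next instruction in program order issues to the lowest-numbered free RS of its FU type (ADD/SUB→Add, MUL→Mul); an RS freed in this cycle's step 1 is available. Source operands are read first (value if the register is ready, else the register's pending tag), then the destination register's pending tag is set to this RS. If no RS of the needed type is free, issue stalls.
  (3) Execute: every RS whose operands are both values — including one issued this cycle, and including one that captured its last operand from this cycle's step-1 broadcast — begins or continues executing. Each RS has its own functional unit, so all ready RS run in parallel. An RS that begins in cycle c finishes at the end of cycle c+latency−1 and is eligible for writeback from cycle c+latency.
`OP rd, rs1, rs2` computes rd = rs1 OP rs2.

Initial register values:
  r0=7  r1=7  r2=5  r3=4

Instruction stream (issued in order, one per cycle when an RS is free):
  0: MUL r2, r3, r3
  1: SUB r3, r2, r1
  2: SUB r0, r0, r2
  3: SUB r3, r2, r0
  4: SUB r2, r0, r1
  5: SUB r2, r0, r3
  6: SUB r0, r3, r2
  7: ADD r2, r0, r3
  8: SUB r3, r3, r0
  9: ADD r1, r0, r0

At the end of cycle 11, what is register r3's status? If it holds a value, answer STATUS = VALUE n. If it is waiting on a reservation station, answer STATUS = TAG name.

cycle 1: issue MUL r2<-Mul1 // r0:7,r1:7,r2:Mul1,r3:4
cycle 2: issue SUB r3<-Add1 // r0:7,r1:7,r2:Mul1,r3:Add1
cycle 3: issue SUB r0<-Add2 // r0:Add2,r1:7,r2:Mul1,r3:Add1
cycle 4: stall // r0:Add2,r1:7,r2:Mul1,r3:Add1
cycle 5: stall // r0:Add2,r1:7,r2:Mul1,r3:Add1
cycle 6: CDB Mul1=16; stall // r0:Add2,r1:7,r2:16,r3:Add1
cycle 7: stall // r0:Add2,r1:7,r2:16,r3:Add1
cycle 8: CDB Add1=9; issue SUB r3<-Add1 // r0:Add2,r1:7,r2:16,r3:Add1
cycle 9: CDB Add2=-9; issue SUB r2<-Add2 // r0:-9,r1:7,r2:Add2,r3:Add1
cycle 10: stall // r0:-9,r1:7,r2:Add2,r3:Add1
cycle 11: CDB Add1=25; issue SUB r2<-Add1 // r0:-9,r1:7,r2:Add1,r3:25

STATUS = VALUE 25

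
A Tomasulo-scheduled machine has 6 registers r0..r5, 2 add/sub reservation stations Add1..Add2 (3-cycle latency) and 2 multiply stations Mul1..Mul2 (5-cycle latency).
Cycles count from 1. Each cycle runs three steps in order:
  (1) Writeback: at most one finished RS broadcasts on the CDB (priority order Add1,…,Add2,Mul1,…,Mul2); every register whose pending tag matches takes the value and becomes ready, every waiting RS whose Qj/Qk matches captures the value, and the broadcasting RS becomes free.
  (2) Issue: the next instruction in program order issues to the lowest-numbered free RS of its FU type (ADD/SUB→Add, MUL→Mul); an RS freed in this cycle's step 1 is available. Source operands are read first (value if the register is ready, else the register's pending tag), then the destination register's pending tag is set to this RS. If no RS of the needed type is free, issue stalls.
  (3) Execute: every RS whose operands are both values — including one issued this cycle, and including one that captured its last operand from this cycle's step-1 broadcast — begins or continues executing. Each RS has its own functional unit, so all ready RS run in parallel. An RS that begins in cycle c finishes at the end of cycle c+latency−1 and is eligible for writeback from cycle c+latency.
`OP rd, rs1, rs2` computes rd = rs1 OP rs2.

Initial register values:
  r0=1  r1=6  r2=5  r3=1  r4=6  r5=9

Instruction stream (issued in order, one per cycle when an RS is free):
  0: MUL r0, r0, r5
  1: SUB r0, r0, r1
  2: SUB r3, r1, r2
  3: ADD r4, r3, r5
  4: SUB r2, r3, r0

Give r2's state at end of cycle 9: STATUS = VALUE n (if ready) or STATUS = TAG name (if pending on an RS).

STATUS = TAG Add2

c1: issue MUL r0<-Mul1 | r0:Mul1,r1:6,r2:5,r3:1,r4:6,r5:9
c2: issue SUB r0<-Add1 | r0:Add1,r1:6,r2:5,r3:1,r4:6,r5:9
c3: issue SUB r3<-Add2 | r0:Add1,r1:6,r2:5,r3:Add2,r4:6,r5:9
c4: stall | r0:Add1,r1:6,r2:5,r3:Add2,r4:6,r5:9
c5: stall | r0:Add1,r1:6,r2:5,r3:Add2,r4:6,r5:9
c6: CDB Add2=1; issue ADD r4<-Add2 | r0:Add1,r1:6,r2:5,r3:1,r4:Add2,r5:9
c7: CDB Mul1=9; stall | r0:Add1,r1:6,r2:5,r3:1,r4:Add2,r5:9
c8: stall | r0:Add1,r1:6,r2:5,r3:1,r4:Add2,r5:9
c9: CDB Add2=10; issue SUB r2<-Add2 | r0:Add1,r1:6,r2:Add2,r3:1,r4:10,r5:9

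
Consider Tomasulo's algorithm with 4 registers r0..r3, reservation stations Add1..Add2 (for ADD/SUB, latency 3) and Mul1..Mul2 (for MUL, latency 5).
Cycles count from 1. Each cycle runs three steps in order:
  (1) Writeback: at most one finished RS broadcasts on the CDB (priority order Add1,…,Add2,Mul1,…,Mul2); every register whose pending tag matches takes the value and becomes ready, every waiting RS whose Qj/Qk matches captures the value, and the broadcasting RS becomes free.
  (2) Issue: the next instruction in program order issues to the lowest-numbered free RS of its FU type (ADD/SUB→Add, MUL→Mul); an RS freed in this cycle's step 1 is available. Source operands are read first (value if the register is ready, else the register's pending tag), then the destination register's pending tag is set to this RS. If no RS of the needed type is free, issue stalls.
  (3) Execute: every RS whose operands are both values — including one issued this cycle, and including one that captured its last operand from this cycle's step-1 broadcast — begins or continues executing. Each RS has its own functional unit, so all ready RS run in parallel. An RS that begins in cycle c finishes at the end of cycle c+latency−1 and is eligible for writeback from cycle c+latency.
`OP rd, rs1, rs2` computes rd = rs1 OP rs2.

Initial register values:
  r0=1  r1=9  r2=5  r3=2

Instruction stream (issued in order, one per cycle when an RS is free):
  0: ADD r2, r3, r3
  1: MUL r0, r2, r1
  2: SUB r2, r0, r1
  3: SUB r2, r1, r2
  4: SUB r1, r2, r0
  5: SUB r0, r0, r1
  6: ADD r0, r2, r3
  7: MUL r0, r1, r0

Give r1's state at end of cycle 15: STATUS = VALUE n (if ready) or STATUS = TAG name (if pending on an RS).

cycle 1: issue ADD r2<-Add1 // r0:1,r1:9,r2:Add1,r3:2
cycle 2: issue MUL r0<-Mul1 // r0:Mul1,r1:9,r2:Add1,r3:2
cycle 3: issue SUB r2<-Add2 // r0:Mul1,r1:9,r2:Add2,r3:2
cycle 4: CDB Add1=4; issue SUB r2<-Add1 // r0:Mul1,r1:9,r2:Add1,r3:2
cycle 5: stall // r0:Mul1,r1:9,r2:Add1,r3:2
cycle 6: stall // r0:Mul1,r1:9,r2:Add1,r3:2
cycle 7: stall // r0:Mul1,r1:9,r2:Add1,r3:2
cycle 8: stall // r0:Mul1,r1:9,r2:Add1,r3:2
cycle 9: CDB Mul1=36; stall // r0:36,r1:9,r2:Add1,r3:2
cycle 10: stall // r0:36,r1:9,r2:Add1,r3:2
cycle 11: stall // r0:36,r1:9,r2:Add1,r3:2
cycle 12: CDB Add2=27; issue SUB r1<-Add2 // r0:36,r1:Add2,r2:Add1,r3:2
cycle 13: stall // r0:36,r1:Add2,r2:Add1,r3:2
cycle 14: stall // r0:36,r1:Add2,r2:Add1,r3:2
cycle 15: CDB Add1=-18; issue SUB r0<-Add1 // r0:Add1,r1:Add2,r2:-18,r3:2

STATUS = TAG Add2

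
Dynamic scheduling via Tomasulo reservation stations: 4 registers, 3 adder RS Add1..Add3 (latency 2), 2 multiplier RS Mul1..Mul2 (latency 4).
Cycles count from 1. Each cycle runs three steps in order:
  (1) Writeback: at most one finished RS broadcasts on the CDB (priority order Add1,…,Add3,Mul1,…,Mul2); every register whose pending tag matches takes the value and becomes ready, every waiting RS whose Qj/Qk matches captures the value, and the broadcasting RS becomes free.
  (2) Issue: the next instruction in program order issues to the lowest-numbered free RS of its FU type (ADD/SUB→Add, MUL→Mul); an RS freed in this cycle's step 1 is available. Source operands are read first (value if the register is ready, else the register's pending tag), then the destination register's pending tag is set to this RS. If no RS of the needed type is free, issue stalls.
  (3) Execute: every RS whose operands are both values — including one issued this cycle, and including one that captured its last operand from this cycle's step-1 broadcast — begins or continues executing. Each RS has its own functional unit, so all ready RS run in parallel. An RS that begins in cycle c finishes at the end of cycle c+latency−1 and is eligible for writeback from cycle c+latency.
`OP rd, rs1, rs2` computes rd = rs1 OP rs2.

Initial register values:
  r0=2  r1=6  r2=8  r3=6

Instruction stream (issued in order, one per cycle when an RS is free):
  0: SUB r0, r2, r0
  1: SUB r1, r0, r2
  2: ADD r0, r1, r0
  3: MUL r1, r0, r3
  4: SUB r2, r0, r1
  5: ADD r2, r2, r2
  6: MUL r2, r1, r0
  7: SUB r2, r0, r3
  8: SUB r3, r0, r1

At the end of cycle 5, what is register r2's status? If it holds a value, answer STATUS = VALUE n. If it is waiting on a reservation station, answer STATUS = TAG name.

STATUS = TAG Add2

c1: issue SUB r0<-Add1 | r0:Add1,r1:6,r2:8,r3:6
c2: issue SUB r1<-Add2 | r0:Add1,r1:Add2,r2:8,r3:6
c3: CDB Add1=6; issue ADD r0<-Add1 | r0:Add1,r1:Add2,r2:8,r3:6
c4: issue MUL r1<-Mul1 | r0:Add1,r1:Mul1,r2:8,r3:6
c5: CDB Add2=-2; issue SUB r2<-Add2 | r0:Add1,r1:Mul1,r2:Add2,r3:6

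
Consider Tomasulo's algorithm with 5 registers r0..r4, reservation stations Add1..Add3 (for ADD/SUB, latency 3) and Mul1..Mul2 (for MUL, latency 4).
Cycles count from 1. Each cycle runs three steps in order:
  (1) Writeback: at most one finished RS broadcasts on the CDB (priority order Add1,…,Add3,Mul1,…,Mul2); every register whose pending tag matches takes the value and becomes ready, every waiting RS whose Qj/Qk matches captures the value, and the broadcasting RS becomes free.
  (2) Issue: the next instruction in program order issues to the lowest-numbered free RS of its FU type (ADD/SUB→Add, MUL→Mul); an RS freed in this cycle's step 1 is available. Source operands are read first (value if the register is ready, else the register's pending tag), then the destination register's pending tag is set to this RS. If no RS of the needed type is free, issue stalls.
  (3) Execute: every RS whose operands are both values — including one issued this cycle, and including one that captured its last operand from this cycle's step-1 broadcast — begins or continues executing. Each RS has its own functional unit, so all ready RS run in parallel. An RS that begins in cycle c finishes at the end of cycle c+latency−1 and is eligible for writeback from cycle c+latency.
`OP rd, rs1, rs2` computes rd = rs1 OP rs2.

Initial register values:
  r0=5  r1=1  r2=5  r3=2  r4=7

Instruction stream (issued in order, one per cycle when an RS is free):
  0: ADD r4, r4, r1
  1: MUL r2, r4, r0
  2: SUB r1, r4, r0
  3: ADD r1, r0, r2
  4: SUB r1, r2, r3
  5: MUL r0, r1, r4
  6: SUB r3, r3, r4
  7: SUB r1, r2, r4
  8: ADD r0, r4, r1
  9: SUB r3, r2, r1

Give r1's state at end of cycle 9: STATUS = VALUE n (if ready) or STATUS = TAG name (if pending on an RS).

  c1: issue ADD r4<-Add1  regs: r0:5,r1:1,r2:5,r3:2,r4:Add1
  c2: issue MUL r2<-Mul1  regs: r0:5,r1:1,r2:Mul1,r3:2,r4:Add1
  c3: issue SUB r1<-Add2  regs: r0:5,r1:Add2,r2:Mul1,r3:2,r4:Add1
  c4: CDB Add1=8; issue ADD r1<-Add1  regs: r0:5,r1:Add1,r2:Mul1,r3:2,r4:8
  c5: issue SUB r1<-Add3  regs: r0:5,r1:Add3,r2:Mul1,r3:2,r4:8
  c6: issue MUL r0<-Mul2  regs: r0:Mul2,r1:Add3,r2:Mul1,r3:2,r4:8
  c7: CDB Add2=3; issue SUB r3<-Add2  regs: r0:Mul2,r1:Add3,r2:Mul1,r3:Add2,r4:8
  c8: CDB Mul1=40; stall  regs: r0:Mul2,r1:Add3,r2:40,r3:Add2,r4:8
  c9: stall  regs: r0:Mul2,r1:Add3,r2:40,r3:Add2,r4:8

STATUS = TAG Add3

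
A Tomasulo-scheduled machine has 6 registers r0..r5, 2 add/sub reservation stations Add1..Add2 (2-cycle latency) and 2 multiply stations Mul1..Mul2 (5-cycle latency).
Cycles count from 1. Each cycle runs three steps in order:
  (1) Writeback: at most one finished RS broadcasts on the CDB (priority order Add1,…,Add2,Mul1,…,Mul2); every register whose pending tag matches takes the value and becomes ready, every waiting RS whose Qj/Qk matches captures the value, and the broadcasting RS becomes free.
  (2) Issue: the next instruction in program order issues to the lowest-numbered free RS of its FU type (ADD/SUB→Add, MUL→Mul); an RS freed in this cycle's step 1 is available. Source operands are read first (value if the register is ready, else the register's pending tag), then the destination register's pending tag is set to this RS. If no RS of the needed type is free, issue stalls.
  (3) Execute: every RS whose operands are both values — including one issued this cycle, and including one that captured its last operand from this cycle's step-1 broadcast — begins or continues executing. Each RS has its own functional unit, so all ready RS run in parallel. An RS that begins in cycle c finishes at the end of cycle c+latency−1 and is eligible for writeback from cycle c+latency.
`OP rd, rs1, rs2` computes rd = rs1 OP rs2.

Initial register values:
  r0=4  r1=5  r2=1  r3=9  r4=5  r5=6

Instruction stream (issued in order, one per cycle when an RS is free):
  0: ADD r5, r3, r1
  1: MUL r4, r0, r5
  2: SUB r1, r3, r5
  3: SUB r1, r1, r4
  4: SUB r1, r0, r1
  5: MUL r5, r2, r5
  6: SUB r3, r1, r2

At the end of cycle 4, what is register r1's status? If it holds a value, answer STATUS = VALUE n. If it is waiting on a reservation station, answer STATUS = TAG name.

cycle 1: issue ADD r5<-Add1 // r0:4,r1:5,r2:1,r3:9,r4:5,r5:Add1
cycle 2: issue MUL r4<-Mul1 // r0:4,r1:5,r2:1,r3:9,r4:Mul1,r5:Add1
cycle 3: CDB Add1=14; issue SUB r1<-Add1 // r0:4,r1:Add1,r2:1,r3:9,r4:Mul1,r5:14
cycle 4: issue SUB r1<-Add2 // r0:4,r1:Add2,r2:1,r3:9,r4:Mul1,r5:14

STATUS = TAG Add2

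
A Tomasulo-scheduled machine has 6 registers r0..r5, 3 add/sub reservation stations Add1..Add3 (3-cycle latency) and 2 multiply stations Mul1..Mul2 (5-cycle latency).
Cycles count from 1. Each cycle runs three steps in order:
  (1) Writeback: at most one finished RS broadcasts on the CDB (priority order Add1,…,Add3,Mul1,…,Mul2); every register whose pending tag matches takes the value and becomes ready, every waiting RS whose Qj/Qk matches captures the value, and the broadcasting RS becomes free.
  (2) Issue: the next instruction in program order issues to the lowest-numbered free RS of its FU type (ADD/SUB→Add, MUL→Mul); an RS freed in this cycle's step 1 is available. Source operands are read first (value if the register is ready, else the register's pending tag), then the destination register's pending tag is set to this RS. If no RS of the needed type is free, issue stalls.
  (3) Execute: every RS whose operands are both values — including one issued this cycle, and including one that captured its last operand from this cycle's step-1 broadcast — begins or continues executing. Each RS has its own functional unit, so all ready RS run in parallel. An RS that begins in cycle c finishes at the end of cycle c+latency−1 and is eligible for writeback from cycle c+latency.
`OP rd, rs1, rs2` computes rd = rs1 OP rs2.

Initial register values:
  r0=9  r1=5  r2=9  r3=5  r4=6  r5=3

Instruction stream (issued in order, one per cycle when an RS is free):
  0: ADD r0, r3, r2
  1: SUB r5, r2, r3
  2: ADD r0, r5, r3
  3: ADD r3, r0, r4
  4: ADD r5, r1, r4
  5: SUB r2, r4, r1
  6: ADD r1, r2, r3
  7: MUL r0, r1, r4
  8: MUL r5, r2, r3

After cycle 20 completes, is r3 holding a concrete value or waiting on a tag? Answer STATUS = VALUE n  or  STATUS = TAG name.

c1: issue ADD r0<-Add1 | r0:Add1,r1:5,r2:9,r3:5,r4:6,r5:3
c2: issue SUB r5<-Add2 | r0:Add1,r1:5,r2:9,r3:5,r4:6,r5:Add2
c3: issue ADD r0<-Add3 | r0:Add3,r1:5,r2:9,r3:5,r4:6,r5:Add2
c4: CDB Add1=14; issue ADD r3<-Add1 | r0:Add3,r1:5,r2:9,r3:Add1,r4:6,r5:Add2
c5: CDB Add2=4; issue ADD r5<-Add2 | r0:Add3,r1:5,r2:9,r3:Add1,r4:6,r5:Add2
c6: stall | r0:Add3,r1:5,r2:9,r3:Add1,r4:6,r5:Add2
c7: stall | r0:Add3,r1:5,r2:9,r3:Add1,r4:6,r5:Add2
c8: CDB Add2=11; issue SUB r2<-Add2 | r0:Add3,r1:5,r2:Add2,r3:Add1,r4:6,r5:11
c9: CDB Add3=9; issue ADD r1<-Add3 | r0:9,r1:Add3,r2:Add2,r3:Add1,r4:6,r5:11
c10: issue MUL r0<-Mul1 | r0:Mul1,r1:Add3,r2:Add2,r3:Add1,r4:6,r5:11
c11: CDB Add2=1; issue MUL r5<-Mul2 | r0:Mul1,r1:Add3,r2:1,r3:Add1,r4:6,r5:Mul2
c12: CDB Add1=15 | r0:Mul1,r1:Add3,r2:1,r3:15,r4:6,r5:Mul2
c13: - | r0:Mul1,r1:Add3,r2:1,r3:15,r4:6,r5:Mul2
c14: - | r0:Mul1,r1:Add3,r2:1,r3:15,r4:6,r5:Mul2
c15: CDB Add3=16 | r0:Mul1,r1:16,r2:1,r3:15,r4:6,r5:Mul2
c16: - | r0:Mul1,r1:16,r2:1,r3:15,r4:6,r5:Mul2
c17: CDB Mul2=15 | r0:Mul1,r1:16,r2:1,r3:15,r4:6,r5:15
c18: - | r0:Mul1,r1:16,r2:1,r3:15,r4:6,r5:15
c19: - | r0:Mul1,r1:16,r2:1,r3:15,r4:6,r5:15
c20: CDB Mul1=96 | r0:96,r1:16,r2:1,r3:15,r4:6,r5:15

STATUS = VALUE 15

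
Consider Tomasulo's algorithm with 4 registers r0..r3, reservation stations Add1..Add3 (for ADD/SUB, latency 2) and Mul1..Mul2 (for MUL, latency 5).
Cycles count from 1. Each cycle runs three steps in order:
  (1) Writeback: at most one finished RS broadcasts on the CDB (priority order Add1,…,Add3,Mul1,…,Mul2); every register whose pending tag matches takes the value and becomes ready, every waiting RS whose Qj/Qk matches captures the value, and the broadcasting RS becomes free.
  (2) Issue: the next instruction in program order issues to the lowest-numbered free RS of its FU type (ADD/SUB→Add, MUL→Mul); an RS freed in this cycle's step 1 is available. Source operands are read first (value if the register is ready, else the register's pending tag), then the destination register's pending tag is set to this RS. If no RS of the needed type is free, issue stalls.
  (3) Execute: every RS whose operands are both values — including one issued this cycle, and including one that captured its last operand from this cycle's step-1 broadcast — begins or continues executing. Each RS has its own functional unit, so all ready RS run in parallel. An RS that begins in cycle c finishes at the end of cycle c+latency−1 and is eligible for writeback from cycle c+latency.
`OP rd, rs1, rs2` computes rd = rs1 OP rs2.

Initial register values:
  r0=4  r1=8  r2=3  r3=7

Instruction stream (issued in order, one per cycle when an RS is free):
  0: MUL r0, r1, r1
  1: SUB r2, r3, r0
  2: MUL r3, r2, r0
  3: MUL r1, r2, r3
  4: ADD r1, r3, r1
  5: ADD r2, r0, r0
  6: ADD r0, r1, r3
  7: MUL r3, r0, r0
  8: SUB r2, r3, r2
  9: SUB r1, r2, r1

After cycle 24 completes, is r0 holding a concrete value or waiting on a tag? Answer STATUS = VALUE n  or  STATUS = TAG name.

STATUS = VALUE 200640

  c1: issue MUL r0<-Mul1  regs: r0:Mul1,r1:8,r2:3,r3:7
  c2: issue SUB r2<-Add1  regs: r0:Mul1,r1:8,r2:Add1,r3:7
  c3: issue MUL r3<-Mul2  regs: r0:Mul1,r1:8,r2:Add1,r3:Mul2
  c4: stall  regs: r0:Mul1,r1:8,r2:Add1,r3:Mul2
  c5: stall  regs: r0:Mul1,r1:8,r2:Add1,r3:Mul2
  c6: CDB Mul1=64; issue MUL r1<-Mul1  regs: r0:64,r1:Mul1,r2:Add1,r3:Mul2
  c7: issue ADD r1<-Add2  regs: r0:64,r1:Add2,r2:Add1,r3:Mul2
  c8: CDB Add1=-57; issue ADD r2<-Add1  regs: r0:64,r1:Add2,r2:Add1,r3:Mul2
  c9: issue ADD r0<-Add3  regs: r0:Add3,r1:Add2,r2:Add1,r3:Mul2
  c10: CDB Add1=128; stall  regs: r0:Add3,r1:Add2,r2:128,r3:Mul2
  c11: stall  regs: r0:Add3,r1:Add2,r2:128,r3:Mul2
  c12: stall  regs: r0:Add3,r1:Add2,r2:128,r3:Mul2
  c13: CDB Mul2=-3648; issue MUL r3<-Mul2  regs: r0:Add3,r1:Add2,r2:128,r3:Mul2
  c14: issue SUB r2<-Add1  regs: r0:Add3,r1:Add2,r2:Add1,r3:Mul2
  c15: stall  regs: r0:Add3,r1:Add2,r2:Add1,r3:Mul2
  c16: stall  regs: r0:Add3,r1:Add2,r2:Add1,r3:Mul2
  c17: stall  regs: r0:Add3,r1:Add2,r2:Add1,r3:Mul2
  c18: CDB Mul1=207936; stall  regs: r0:Add3,r1:Add2,r2:Add1,r3:Mul2
  c19: stall  regs: r0:Add3,r1:Add2,r2:Add1,r3:Mul2
  c20: CDB Add2=204288; issue SUB r1<-Add2  regs: r0:Add3,r1:Add2,r2:Add1,r3:Mul2
  c21: -  regs: r0:Add3,r1:Add2,r2:Add1,r3:Mul2
  c22: CDB Add3=200640  regs: r0:200640,r1:Add2,r2:Add1,r3:Mul2
  c23: -  regs: r0:200640,r1:Add2,r2:Add1,r3:Mul2
  c24: -  regs: r0:200640,r1:Add2,r2:Add1,r3:Mul2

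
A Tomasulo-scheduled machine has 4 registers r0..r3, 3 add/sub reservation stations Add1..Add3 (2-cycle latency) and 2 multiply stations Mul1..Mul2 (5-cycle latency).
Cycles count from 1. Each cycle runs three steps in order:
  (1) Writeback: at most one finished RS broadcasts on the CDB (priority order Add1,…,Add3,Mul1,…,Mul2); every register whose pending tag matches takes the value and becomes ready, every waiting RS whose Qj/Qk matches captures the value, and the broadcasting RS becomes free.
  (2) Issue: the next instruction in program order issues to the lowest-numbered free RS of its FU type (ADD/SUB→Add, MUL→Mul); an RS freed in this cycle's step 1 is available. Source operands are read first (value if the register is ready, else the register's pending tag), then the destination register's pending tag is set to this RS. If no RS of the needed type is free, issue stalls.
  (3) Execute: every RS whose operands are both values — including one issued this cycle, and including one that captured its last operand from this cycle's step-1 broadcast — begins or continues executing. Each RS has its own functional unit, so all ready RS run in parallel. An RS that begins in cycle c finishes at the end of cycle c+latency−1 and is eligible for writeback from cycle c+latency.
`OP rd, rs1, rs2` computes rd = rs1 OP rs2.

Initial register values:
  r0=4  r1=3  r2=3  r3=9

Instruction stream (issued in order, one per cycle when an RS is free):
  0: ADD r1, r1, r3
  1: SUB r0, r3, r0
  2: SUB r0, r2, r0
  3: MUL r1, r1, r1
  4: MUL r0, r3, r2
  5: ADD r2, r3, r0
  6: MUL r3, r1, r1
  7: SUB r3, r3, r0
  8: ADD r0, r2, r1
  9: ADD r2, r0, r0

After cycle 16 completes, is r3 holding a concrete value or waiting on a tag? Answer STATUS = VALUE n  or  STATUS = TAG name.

c1: issue ADD r1<-Add1 | r0:4,r1:Add1,r2:3,r3:9
c2: issue SUB r0<-Add2 | r0:Add2,r1:Add1,r2:3,r3:9
c3: CDB Add1=12; issue SUB r0<-Add1 | r0:Add1,r1:12,r2:3,r3:9
c4: CDB Add2=5; issue MUL r1<-Mul1 | r0:Add1,r1:Mul1,r2:3,r3:9
c5: issue MUL r0<-Mul2 | r0:Mul2,r1:Mul1,r2:3,r3:9
c6: CDB Add1=-2; issue ADD r2<-Add1 | r0:Mul2,r1:Mul1,r2:Add1,r3:9
c7: stall | r0:Mul2,r1:Mul1,r2:Add1,r3:9
c8: stall | r0:Mul2,r1:Mul1,r2:Add1,r3:9
c9: CDB Mul1=144; issue MUL r3<-Mul1 | r0:Mul2,r1:144,r2:Add1,r3:Mul1
c10: CDB Mul2=27; issue SUB r3<-Add2 | r0:27,r1:144,r2:Add1,r3:Add2
c11: issue ADD r0<-Add3 | r0:Add3,r1:144,r2:Add1,r3:Add2
c12: CDB Add1=36; issue ADD r2<-Add1 | r0:Add3,r1:144,r2:Add1,r3:Add2
c13: - | r0:Add3,r1:144,r2:Add1,r3:Add2
c14: CDB Add3=180 | r0:180,r1:144,r2:Add1,r3:Add2
c15: CDB Mul1=20736 | r0:180,r1:144,r2:Add1,r3:Add2
c16: CDB Add1=360 | r0:180,r1:144,r2:360,r3:Add2

STATUS = TAG Add2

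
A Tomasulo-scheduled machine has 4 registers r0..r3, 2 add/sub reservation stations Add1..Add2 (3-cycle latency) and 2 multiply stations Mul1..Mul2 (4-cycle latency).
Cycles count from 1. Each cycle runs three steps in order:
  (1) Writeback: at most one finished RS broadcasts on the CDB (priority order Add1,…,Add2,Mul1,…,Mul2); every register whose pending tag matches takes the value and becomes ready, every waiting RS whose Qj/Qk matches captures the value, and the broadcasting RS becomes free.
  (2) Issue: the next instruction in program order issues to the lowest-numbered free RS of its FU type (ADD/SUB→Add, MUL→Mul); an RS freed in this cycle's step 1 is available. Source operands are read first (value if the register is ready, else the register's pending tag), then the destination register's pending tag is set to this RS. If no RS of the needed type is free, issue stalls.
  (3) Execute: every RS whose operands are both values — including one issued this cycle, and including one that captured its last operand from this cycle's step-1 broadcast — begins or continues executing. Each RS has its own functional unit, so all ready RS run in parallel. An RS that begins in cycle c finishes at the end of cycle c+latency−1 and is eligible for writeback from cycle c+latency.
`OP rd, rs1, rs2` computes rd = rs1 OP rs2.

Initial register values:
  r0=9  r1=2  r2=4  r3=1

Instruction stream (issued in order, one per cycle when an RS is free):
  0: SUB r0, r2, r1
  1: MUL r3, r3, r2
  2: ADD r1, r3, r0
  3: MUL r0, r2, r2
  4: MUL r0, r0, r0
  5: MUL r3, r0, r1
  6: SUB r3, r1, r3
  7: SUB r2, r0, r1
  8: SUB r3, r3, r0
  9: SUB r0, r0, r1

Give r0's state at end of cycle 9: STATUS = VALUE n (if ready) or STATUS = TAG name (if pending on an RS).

cycle 1: issue SUB r0<-Add1 // r0:Add1,r1:2,r2:4,r3:1
cycle 2: issue MUL r3<-Mul1 // r0:Add1,r1:2,r2:4,r3:Mul1
cycle 3: issue ADD r1<-Add2 // r0:Add1,r1:Add2,r2:4,r3:Mul1
cycle 4: CDB Add1=2; issue MUL r0<-Mul2 // r0:Mul2,r1:Add2,r2:4,r3:Mul1
cycle 5: stall // r0:Mul2,r1:Add2,r2:4,r3:Mul1
cycle 6: CDB Mul1=4; issue MUL r0<-Mul1 // r0:Mul1,r1:Add2,r2:4,r3:4
cycle 7: stall // r0:Mul1,r1:Add2,r2:4,r3:4
cycle 8: CDB Mul2=16; issue MUL r3<-Mul2 // r0:Mul1,r1:Add2,r2:4,r3:Mul2
cycle 9: CDB Add2=6; issue SUB r3<-Add1 // r0:Mul1,r1:6,r2:4,r3:Add1

STATUS = TAG Mul1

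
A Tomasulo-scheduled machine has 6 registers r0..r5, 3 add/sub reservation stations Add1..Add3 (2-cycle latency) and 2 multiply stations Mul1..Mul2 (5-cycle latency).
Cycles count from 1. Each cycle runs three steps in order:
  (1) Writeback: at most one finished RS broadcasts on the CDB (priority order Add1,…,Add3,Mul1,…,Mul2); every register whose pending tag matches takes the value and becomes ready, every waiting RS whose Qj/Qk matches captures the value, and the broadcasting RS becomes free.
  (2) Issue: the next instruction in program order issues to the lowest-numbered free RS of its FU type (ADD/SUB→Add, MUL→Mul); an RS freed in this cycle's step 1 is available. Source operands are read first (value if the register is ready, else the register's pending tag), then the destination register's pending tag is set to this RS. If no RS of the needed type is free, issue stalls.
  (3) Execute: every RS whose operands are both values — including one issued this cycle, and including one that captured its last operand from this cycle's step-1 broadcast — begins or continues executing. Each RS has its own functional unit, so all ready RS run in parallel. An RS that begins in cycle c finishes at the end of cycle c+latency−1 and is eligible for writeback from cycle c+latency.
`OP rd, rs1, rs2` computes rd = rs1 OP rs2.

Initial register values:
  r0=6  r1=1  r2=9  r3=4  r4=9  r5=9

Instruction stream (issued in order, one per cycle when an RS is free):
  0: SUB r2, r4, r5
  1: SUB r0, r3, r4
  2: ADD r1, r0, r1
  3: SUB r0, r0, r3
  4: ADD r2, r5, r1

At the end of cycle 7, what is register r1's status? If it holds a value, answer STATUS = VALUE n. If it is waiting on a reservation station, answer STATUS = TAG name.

STATUS = VALUE -4

cycle 1: issue SUB r2<-Add1 // r0:6,r1:1,r2:Add1,r3:4,r4:9,r5:9
cycle 2: issue SUB r0<-Add2 // r0:Add2,r1:1,r2:Add1,r3:4,r4:9,r5:9
cycle 3: CDB Add1=0; issue ADD r1<-Add1 // r0:Add2,r1:Add1,r2:0,r3:4,r4:9,r5:9
cycle 4: CDB Add2=-5; issue SUB r0<-Add2 // r0:Add2,r1:Add1,r2:0,r3:4,r4:9,r5:9
cycle 5: issue ADD r2<-Add3 // r0:Add2,r1:Add1,r2:Add3,r3:4,r4:9,r5:9
cycle 6: CDB Add1=-4 // r0:Add2,r1:-4,r2:Add3,r3:4,r4:9,r5:9
cycle 7: CDB Add2=-9 // r0:-9,r1:-4,r2:Add3,r3:4,r4:9,r5:9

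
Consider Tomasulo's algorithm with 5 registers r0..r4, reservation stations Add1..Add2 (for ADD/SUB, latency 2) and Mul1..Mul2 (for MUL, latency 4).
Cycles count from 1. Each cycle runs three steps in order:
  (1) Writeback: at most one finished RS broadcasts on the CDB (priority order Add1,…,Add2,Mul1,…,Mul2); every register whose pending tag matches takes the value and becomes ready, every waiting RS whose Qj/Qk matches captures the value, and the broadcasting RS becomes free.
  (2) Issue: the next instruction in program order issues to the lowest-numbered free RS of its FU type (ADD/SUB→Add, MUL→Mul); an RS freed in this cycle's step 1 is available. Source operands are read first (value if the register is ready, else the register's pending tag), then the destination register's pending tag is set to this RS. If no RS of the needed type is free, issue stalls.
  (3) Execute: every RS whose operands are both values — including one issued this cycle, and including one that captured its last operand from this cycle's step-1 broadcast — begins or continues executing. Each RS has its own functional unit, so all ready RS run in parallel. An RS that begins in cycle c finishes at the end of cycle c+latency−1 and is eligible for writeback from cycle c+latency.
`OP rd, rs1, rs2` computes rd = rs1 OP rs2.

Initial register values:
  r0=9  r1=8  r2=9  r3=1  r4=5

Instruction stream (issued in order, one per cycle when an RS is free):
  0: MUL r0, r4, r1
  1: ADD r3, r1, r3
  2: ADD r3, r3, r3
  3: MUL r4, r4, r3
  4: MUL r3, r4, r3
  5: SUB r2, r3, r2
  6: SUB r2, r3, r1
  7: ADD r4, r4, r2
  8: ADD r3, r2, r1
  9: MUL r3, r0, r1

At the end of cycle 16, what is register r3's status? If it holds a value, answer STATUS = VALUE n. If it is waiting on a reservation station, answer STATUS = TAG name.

  c1: issue MUL r0<-Mul1  regs: r0:Mul1,r1:8,r2:9,r3:1,r4:5
  c2: issue ADD r3<-Add1  regs: r0:Mul1,r1:8,r2:9,r3:Add1,r4:5
  c3: issue ADD r3<-Add2  regs: r0:Mul1,r1:8,r2:9,r3:Add2,r4:5
  c4: CDB Add1=9; issue MUL r4<-Mul2  regs: r0:Mul1,r1:8,r2:9,r3:Add2,r4:Mul2
  c5: CDB Mul1=40; issue MUL r3<-Mul1  regs: r0:40,r1:8,r2:9,r3:Mul1,r4:Mul2
  c6: CDB Add2=18; issue SUB r2<-Add1  regs: r0:40,r1:8,r2:Add1,r3:Mul1,r4:Mul2
  c7: issue SUB r2<-Add2  regs: r0:40,r1:8,r2:Add2,r3:Mul1,r4:Mul2
  c8: stall  regs: r0:40,r1:8,r2:Add2,r3:Mul1,r4:Mul2
  c9: stall  regs: r0:40,r1:8,r2:Add2,r3:Mul1,r4:Mul2
  c10: CDB Mul2=90; stall  regs: r0:40,r1:8,r2:Add2,r3:Mul1,r4:90
  c11: stall  regs: r0:40,r1:8,r2:Add2,r3:Mul1,r4:90
  c12: stall  regs: r0:40,r1:8,r2:Add2,r3:Mul1,r4:90
  c13: stall  regs: r0:40,r1:8,r2:Add2,r3:Mul1,r4:90
  c14: CDB Mul1=1620; stall  regs: r0:40,r1:8,r2:Add2,r3:1620,r4:90
  c15: stall  regs: r0:40,r1:8,r2:Add2,r3:1620,r4:90
  c16: CDB Add1=1611; issue ADD r4<-Add1  regs: r0:40,r1:8,r2:Add2,r3:1620,r4:Add1

STATUS = VALUE 1620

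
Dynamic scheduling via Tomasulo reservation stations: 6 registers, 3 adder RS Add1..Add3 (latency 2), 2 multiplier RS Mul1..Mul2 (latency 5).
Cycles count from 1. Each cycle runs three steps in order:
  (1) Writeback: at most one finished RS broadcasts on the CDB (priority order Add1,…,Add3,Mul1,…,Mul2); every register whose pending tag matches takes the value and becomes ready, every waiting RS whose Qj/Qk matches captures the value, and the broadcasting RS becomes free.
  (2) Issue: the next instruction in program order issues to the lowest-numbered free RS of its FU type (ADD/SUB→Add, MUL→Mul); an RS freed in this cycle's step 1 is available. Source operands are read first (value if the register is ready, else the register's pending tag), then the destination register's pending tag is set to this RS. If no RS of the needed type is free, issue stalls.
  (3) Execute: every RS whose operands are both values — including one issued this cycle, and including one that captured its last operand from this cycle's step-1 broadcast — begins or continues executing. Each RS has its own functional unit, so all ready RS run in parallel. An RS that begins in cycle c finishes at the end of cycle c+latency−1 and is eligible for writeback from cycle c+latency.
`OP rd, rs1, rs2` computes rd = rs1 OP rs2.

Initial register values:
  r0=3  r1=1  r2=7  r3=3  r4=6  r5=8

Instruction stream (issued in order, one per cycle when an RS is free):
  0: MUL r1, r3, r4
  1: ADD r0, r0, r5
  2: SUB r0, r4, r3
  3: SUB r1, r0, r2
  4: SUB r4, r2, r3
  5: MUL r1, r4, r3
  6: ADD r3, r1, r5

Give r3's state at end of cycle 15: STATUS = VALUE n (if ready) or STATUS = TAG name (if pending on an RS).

STATUS = VALUE 20

  c1: issue MUL r1<-Mul1  regs: r0:3,r1:Mul1,r2:7,r3:3,r4:6,r5:8
  c2: issue ADD r0<-Add1  regs: r0:Add1,r1:Mul1,r2:7,r3:3,r4:6,r5:8
  c3: issue SUB r0<-Add2  regs: r0:Add2,r1:Mul1,r2:7,r3:3,r4:6,r5:8
  c4: CDB Add1=11; issue SUB r1<-Add1  regs: r0:Add2,r1:Add1,r2:7,r3:3,r4:6,r5:8
  c5: CDB Add2=3; issue SUB r4<-Add2  regs: r0:3,r1:Add1,r2:7,r3:3,r4:Add2,r5:8
  c6: CDB Mul1=18; issue MUL r1<-Mul1  regs: r0:3,r1:Mul1,r2:7,r3:3,r4:Add2,r5:8
  c7: CDB Add1=-4; issue ADD r3<-Add1  regs: r0:3,r1:Mul1,r2:7,r3:Add1,r4:Add2,r5:8
  c8: CDB Add2=4  regs: r0:3,r1:Mul1,r2:7,r3:Add1,r4:4,r5:8
  c9: -  regs: r0:3,r1:Mul1,r2:7,r3:Add1,r4:4,r5:8
  c10: -  regs: r0:3,r1:Mul1,r2:7,r3:Add1,r4:4,r5:8
  c11: -  regs: r0:3,r1:Mul1,r2:7,r3:Add1,r4:4,r5:8
  c12: -  regs: r0:3,r1:Mul1,r2:7,r3:Add1,r4:4,r5:8
  c13: CDB Mul1=12  regs: r0:3,r1:12,r2:7,r3:Add1,r4:4,r5:8
  c14: -  regs: r0:3,r1:12,r2:7,r3:Add1,r4:4,r5:8
  c15: CDB Add1=20  regs: r0:3,r1:12,r2:7,r3:20,r4:4,r5:8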